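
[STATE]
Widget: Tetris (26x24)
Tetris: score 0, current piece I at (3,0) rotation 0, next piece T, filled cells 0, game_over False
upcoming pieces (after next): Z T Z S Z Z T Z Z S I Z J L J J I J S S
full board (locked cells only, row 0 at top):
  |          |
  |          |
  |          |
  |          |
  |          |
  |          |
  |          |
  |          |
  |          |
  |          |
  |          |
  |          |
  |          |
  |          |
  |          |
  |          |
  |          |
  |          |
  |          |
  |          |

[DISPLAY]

   ████   │Next:          
          │ ▒             
          │▒▒▒            
          │               
          │               
          │               
          │Score:         
          │0              
          │               
          │               
          │               
          │               
          │               
          │               
          │               
          │               
          │               
          │               
          │               
          │               
          │               
          │               
          │               
          │               


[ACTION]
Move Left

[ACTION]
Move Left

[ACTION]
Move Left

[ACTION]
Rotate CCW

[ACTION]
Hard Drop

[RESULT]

    ▒     │Next:          
   ▒▒▒    │▓▓             
          │ ▓▓            
          │               
          │               
          │               
          │Score:         
          │0              
          │               
          │               
          │               
          │               
          │               
          │               
          │               
          │               
█         │               
█         │               
█         │               
█         │               
          │               
          │               
          │               
          │               


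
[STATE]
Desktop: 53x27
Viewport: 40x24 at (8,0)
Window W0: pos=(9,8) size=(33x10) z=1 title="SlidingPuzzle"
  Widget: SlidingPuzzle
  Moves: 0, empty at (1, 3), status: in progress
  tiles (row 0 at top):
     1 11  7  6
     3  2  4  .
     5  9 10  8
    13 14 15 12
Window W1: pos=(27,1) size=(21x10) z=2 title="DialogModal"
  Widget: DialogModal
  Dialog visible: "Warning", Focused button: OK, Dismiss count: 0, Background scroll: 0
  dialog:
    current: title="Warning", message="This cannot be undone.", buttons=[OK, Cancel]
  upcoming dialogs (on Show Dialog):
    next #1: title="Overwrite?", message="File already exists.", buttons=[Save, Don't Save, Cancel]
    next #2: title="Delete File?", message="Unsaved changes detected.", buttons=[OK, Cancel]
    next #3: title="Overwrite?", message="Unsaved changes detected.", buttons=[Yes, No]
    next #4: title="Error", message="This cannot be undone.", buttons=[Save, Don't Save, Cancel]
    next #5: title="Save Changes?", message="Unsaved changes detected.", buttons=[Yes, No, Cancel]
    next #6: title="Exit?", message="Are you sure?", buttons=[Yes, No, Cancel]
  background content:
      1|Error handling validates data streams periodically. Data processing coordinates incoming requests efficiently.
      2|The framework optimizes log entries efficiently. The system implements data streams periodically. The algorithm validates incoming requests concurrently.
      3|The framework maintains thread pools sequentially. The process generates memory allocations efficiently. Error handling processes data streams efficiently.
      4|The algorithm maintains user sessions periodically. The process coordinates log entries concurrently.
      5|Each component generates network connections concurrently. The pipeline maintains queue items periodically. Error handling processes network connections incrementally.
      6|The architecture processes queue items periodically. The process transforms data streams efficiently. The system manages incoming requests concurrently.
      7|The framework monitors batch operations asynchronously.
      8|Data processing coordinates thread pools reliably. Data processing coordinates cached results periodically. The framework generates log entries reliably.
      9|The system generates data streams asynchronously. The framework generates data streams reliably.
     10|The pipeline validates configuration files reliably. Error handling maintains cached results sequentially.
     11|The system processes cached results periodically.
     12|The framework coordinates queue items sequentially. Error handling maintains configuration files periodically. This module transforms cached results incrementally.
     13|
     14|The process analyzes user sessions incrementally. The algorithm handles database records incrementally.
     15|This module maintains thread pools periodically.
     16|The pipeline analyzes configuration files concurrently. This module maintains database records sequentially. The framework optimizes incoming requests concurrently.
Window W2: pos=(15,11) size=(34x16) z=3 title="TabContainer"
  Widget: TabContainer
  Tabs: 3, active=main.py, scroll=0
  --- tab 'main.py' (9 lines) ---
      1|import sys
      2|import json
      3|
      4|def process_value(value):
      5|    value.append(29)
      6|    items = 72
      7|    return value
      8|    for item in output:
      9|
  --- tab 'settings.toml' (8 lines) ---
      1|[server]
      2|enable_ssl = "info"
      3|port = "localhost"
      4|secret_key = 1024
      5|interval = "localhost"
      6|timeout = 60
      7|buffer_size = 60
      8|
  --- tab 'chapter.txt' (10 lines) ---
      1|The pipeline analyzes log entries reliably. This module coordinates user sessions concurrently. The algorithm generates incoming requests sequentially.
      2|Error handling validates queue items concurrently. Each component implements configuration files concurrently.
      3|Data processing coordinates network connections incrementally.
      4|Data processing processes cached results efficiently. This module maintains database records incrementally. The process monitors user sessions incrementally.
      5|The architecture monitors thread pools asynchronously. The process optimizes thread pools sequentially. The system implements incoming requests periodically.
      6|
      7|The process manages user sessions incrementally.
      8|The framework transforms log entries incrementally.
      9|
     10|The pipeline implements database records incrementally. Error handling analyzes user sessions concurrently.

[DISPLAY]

                                        
                   ┏━━━━━━━━━━━━━━━━━━━┓
                   ┃ DialogModal       ┃
                   ┠───────────────────┨
                   ┃Er┌─────────────┐li┃
                   ┃Th│   Warning   │im┃
                   ┃Th│This cannot b│nt┃
                   ┃Th│[OK]  Cancel │nt┃
 ┏━━━━━━━━━━━━━━━━━┃Ea└─────────────┘ne┃
 ┃ SlidingPuzzle   ┃The architecture pr┃
 ┠─────────────────┗━━━━━━━━━━━━━━━━━━━┛
 ┃┌────┏━━━━━━━━━━━━━━━━━━━━━━━━━━━━━━━━
 ┃│  1 ┃ TabContainer                   
 ┃├────┠────────────────────────────────
 ┃│  3 ┃[main.py]│ settings.toml │ chapt
 ┃├────┃────────────────────────────────
 ┃│  5 ┃import sys                      
 ┗━━━━━┃import json                     
       ┃                                
       ┃def process_value(value):       
       ┃    value.append(29)            
       ┃    items = 72                  
       ┃    return value                
       ┃    for item in output:         


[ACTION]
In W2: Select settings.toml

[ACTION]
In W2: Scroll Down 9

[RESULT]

                                        
                   ┏━━━━━━━━━━━━━━━━━━━┓
                   ┃ DialogModal       ┃
                   ┠───────────────────┨
                   ┃Er┌─────────────┐li┃
                   ┃Th│   Warning   │im┃
                   ┃Th│This cannot b│nt┃
                   ┃Th│[OK]  Cancel │nt┃
 ┏━━━━━━━━━━━━━━━━━┃Ea└─────────────┘ne┃
 ┃ SlidingPuzzle   ┃The architecture pr┃
 ┠─────────────────┗━━━━━━━━━━━━━━━━━━━┛
 ┃┌────┏━━━━━━━━━━━━━━━━━━━━━━━━━━━━━━━━
 ┃│  1 ┃ TabContainer                   
 ┃├────┠────────────────────────────────
 ┃│  3 ┃ main.py │[settings.toml]│ chapt
 ┃├────┃────────────────────────────────
 ┃│  5 ┃                                
 ┗━━━━━┃                                
       ┃                                
       ┃                                
       ┃                                
       ┃                                
       ┃                                
       ┃                                


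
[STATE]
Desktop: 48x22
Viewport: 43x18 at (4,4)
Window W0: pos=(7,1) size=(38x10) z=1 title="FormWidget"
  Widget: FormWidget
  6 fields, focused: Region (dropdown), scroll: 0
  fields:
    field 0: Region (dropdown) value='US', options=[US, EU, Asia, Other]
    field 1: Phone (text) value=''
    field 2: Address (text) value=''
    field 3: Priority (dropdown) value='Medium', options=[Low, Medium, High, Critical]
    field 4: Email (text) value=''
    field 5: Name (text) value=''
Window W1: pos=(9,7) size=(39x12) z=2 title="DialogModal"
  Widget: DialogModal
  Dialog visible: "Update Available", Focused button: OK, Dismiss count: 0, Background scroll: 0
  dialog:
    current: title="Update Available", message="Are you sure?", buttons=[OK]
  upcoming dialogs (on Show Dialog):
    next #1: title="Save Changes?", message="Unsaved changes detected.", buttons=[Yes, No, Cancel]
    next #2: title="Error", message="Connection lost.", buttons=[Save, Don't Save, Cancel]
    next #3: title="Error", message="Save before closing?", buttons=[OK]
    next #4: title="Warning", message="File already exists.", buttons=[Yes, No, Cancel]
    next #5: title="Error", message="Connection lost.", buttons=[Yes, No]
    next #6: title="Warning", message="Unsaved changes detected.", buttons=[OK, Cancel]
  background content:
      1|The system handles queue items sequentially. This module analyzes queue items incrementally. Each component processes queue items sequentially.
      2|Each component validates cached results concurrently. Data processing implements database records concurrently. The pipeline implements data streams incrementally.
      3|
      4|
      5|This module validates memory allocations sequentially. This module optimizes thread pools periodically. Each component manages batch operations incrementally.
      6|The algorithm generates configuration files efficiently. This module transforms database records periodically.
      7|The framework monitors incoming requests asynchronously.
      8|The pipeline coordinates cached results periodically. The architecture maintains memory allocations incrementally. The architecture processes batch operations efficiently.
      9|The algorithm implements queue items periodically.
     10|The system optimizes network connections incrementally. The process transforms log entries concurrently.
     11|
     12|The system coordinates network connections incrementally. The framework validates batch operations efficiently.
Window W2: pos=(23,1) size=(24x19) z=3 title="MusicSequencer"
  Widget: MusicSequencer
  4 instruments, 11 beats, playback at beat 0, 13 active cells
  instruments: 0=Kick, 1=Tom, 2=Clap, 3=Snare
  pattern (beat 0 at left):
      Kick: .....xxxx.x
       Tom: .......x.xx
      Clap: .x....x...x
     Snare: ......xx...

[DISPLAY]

   ┃> Region:     [┃      ▼1234567890     ┃
   ┃  Phone:      [┃  Kick·····████·█     ┃
   ┃  Address:    [┃   Tom·······█·██     ┃
   ┃ ┏━━━━━━━━━━━━━┃  Clap·█····█···█     ┃
   ┃ ┃ DialogModal ┃ Snare······██···     ┃
   ┃ ┠─────────────┃                      ┃
   ┗━┃The system ha┃                      ┃
     ┃Each com┌────┃                      ┃
     ┃        │ Upd┃                      ┃
     ┃        │  Ar┃                      ┃
     ┃This mod│    ┃                      ┃
     ┃The algo└────┃                      ┃
     ┃The framework┃                      ┃
     ┃The pipeline ┃                      ┃
     ┗━━━━━━━━━━━━━┃                      ┃
                   ┗━━━━━━━━━━━━━━━━━━━━━━┛
                                           
                                           


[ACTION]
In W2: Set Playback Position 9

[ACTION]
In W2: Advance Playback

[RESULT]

   ┃> Region:     [┃      0123456789▼     ┃
   ┃  Phone:      [┃  Kick·····████·█     ┃
   ┃  Address:    [┃   Tom·······█·██     ┃
   ┃ ┏━━━━━━━━━━━━━┃  Clap·█····█···█     ┃
   ┃ ┃ DialogModal ┃ Snare······██···     ┃
   ┃ ┠─────────────┃                      ┃
   ┗━┃The system ha┃                      ┃
     ┃Each com┌────┃                      ┃
     ┃        │ Upd┃                      ┃
     ┃        │  Ar┃                      ┃
     ┃This mod│    ┃                      ┃
     ┃The algo└────┃                      ┃
     ┃The framework┃                      ┃
     ┃The pipeline ┃                      ┃
     ┗━━━━━━━━━━━━━┃                      ┃
                   ┗━━━━━━━━━━━━━━━━━━━━━━┛
                                           
                                           


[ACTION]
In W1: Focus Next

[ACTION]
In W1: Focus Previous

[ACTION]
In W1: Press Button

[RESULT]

   ┃> Region:     [┃      0123456789▼     ┃
   ┃  Phone:      [┃  Kick·····████·█     ┃
   ┃  Address:    [┃   Tom·······█·██     ┃
   ┃ ┏━━━━━━━━━━━━━┃  Clap·█····█···█     ┃
   ┃ ┃ DialogModal ┃ Snare······██···     ┃
   ┃ ┠─────────────┃                      ┃
   ┗━┃The system ha┃                      ┃
     ┃Each componen┃                      ┃
     ┃             ┃                      ┃
     ┃             ┃                      ┃
     ┃This module v┃                      ┃
     ┃The algorithm┃                      ┃
     ┃The framework┃                      ┃
     ┃The pipeline ┃                      ┃
     ┗━━━━━━━━━━━━━┃                      ┃
                   ┗━━━━━━━━━━━━━━━━━━━━━━┛
                                           
                                           


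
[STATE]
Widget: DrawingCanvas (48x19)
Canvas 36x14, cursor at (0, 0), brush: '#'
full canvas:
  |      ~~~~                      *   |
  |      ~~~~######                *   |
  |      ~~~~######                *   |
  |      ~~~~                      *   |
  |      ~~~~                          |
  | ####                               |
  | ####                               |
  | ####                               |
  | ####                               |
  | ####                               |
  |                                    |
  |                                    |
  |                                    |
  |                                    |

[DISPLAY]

+     ~~~~                      *               
      ~~~~######                *               
      ~~~~######                *               
      ~~~~                      *               
      ~~~~                                      
 ####                                           
 ####                                           
 ####                                           
 ####                                           
 ####                                           
                                                
                                                
                                                
                                                
                                                
                                                
                                                
                                                
                                                


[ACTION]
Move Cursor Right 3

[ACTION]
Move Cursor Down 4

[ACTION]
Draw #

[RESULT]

      ~~~~                      *               
      ~~~~######                *               
      ~~~~######                *               
      ~~~~                      *               
   #  ~~~~                                      
 ####                                           
 ####                                           
 ####                                           
 ####                                           
 ####                                           
                                                
                                                
                                                
                                                
                                                
                                                
                                                
                                                
                                                


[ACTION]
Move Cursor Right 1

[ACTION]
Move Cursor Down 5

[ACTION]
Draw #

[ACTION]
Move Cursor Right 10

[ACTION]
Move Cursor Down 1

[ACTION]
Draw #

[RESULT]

      ~~~~                      *               
      ~~~~######                *               
      ~~~~######                *               
      ~~~~                      *               
   #  ~~~~                                      
 ####                                           
 ####                                           
 ####                                           
 ####                                           
 ####                                           
              #                                 
                                                
                                                
                                                
                                                
                                                
                                                
                                                
                                                


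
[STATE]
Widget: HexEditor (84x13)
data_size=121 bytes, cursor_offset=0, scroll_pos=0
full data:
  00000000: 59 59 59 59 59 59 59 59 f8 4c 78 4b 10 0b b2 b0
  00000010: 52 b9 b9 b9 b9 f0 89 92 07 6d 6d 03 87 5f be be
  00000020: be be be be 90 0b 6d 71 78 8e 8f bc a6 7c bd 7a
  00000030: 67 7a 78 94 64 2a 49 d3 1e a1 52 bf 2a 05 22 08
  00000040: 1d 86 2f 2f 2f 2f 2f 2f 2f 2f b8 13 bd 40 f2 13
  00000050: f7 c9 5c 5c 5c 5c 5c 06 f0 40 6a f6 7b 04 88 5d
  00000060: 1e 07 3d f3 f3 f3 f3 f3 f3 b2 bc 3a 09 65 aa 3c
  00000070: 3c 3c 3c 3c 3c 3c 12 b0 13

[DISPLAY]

00000000  59 59 59 59 59 59 59 59  f8 4c 78 4b 10 0b b2 b0  |YYYYYYYY.LxK....|      
00000010  52 b9 b9 b9 b9 f0 89 92  07 6d 6d 03 87 5f be be  |R........mm.._..|      
00000020  be be be be 90 0b 6d 71  78 8e 8f bc a6 7c bd 7a  |......mqx....|.z|      
00000030  67 7a 78 94 64 2a 49 d3  1e a1 52 bf 2a 05 22 08  |gzx.d*I...R.*.".|      
00000040  1d 86 2f 2f 2f 2f 2f 2f  2f 2f b8 13 bd 40 f2 13  |..////////...@..|      
00000050  f7 c9 5c 5c 5c 5c 5c 06  f0 40 6a f6 7b 04 88 5d  |..\\\\\..@j.{..]|      
00000060  1e 07 3d f3 f3 f3 f3 f3  f3 b2 bc 3a 09 65 aa 3c  |..=........:.e.<|      
00000070  3c 3c 3c 3c 3c 3c 12 b0  13                       |<<<<<<...       |      
                                                                                    
                                                                                    
                                                                                    
                                                                                    
                                                                                    


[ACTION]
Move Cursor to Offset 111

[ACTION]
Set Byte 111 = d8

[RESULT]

00000000  59 59 59 59 59 59 59 59  f8 4c 78 4b 10 0b b2 b0  |YYYYYYYY.LxK....|      
00000010  52 b9 b9 b9 b9 f0 89 92  07 6d 6d 03 87 5f be be  |R........mm.._..|      
00000020  be be be be 90 0b 6d 71  78 8e 8f bc a6 7c bd 7a  |......mqx....|.z|      
00000030  67 7a 78 94 64 2a 49 d3  1e a1 52 bf 2a 05 22 08  |gzx.d*I...R.*.".|      
00000040  1d 86 2f 2f 2f 2f 2f 2f  2f 2f b8 13 bd 40 f2 13  |..////////...@..|      
00000050  f7 c9 5c 5c 5c 5c 5c 06  f0 40 6a f6 7b 04 88 5d  |..\\\\\..@j.{..]|      
00000060  1e 07 3d f3 f3 f3 f3 f3  f3 b2 bc 3a 09 65 aa D8  |..=........:.e..|      
00000070  3c 3c 3c 3c 3c 3c 12 b0  13                       |<<<<<<...       |      
                                                                                    
                                                                                    
                                                                                    
                                                                                    
                                                                                    


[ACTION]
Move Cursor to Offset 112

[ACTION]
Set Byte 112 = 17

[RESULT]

00000000  59 59 59 59 59 59 59 59  f8 4c 78 4b 10 0b b2 b0  |YYYYYYYY.LxK....|      
00000010  52 b9 b9 b9 b9 f0 89 92  07 6d 6d 03 87 5f be be  |R........mm.._..|      
00000020  be be be be 90 0b 6d 71  78 8e 8f bc a6 7c bd 7a  |......mqx....|.z|      
00000030  67 7a 78 94 64 2a 49 d3  1e a1 52 bf 2a 05 22 08  |gzx.d*I...R.*.".|      
00000040  1d 86 2f 2f 2f 2f 2f 2f  2f 2f b8 13 bd 40 f2 13  |..////////...@..|      
00000050  f7 c9 5c 5c 5c 5c 5c 06  f0 40 6a f6 7b 04 88 5d  |..\\\\\..@j.{..]|      
00000060  1e 07 3d f3 f3 f3 f3 f3  f3 b2 bc 3a 09 65 aa d8  |..=........:.e..|      
00000070  17 3c 3c 3c 3c 3c 12 b0  13                       |.<<<<<...       |      
                                                                                    
                                                                                    
                                                                                    
                                                                                    
                                                                                    


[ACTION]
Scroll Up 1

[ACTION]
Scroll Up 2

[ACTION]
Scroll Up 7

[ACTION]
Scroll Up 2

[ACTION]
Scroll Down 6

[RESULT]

00000060  1e 07 3d f3 f3 f3 f3 f3  f3 b2 bc 3a 09 65 aa d8  |..=........:.e..|      
00000070  17 3c 3c 3c 3c 3c 12 b0  13                       |.<<<<<...       |      
                                                                                    
                                                                                    
                                                                                    
                                                                                    
                                                                                    
                                                                                    
                                                                                    
                                                                                    
                                                                                    
                                                                                    
                                                                                    


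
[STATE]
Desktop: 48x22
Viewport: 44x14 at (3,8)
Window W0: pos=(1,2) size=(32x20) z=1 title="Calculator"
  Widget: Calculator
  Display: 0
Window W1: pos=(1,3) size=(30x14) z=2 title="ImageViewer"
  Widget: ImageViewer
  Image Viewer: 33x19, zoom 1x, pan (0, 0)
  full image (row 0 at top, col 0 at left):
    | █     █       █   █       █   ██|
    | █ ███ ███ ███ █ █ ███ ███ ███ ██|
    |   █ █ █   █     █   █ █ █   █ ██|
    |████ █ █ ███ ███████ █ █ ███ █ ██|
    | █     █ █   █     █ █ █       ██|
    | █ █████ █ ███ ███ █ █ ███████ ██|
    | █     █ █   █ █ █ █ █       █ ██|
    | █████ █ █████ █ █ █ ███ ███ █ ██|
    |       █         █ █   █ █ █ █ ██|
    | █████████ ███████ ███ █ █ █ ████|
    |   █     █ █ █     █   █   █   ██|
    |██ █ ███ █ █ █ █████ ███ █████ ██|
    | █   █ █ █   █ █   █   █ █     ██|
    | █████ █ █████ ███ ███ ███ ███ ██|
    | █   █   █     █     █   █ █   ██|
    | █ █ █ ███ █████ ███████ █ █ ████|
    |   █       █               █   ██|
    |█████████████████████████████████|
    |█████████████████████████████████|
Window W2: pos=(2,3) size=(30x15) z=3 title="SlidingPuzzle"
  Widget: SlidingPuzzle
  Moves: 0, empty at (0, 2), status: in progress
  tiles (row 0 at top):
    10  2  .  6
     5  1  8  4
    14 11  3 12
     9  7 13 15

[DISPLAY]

├────┼────┼────┼────┤       ┃┃              
│  5 │  1 │  8 │  4 │       ┃┃              
├────┼────┼────┼────┤       ┃┃              
│ 14 │ 11 │  3 │ 12 │       ┃┃              
├────┼────┼────┼────┤       ┃┃              
│  9 │  7 │ 13 │ 15 │       ┃┃              
└────┴────┴────┴────┘       ┃┃              
Moves: 0                    ┃┃              
                            ┃┃              
━━━━━━━━━━━━━━━━━━━━━━━━━━━━┛┃              
                             ┃              
                             ┃              
                             ┃              
━━━━━━━━━━━━━━━━━━━━━━━━━━━━━┛              


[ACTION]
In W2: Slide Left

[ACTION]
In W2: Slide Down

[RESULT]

├────┼────┼────┼────┤       ┃┃              
│  5 │  1 │  8 │  4 │       ┃┃              
├────┼────┼────┼────┤       ┃┃              
│ 14 │ 11 │  3 │ 12 │       ┃┃              
├────┼────┼────┼────┤       ┃┃              
│  9 │  7 │ 13 │ 15 │       ┃┃              
└────┴────┴────┴────┘       ┃┃              
Moves: 1                    ┃┃              
                            ┃┃              
━━━━━━━━━━━━━━━━━━━━━━━━━━━━┛┃              
                             ┃              
                             ┃              
                             ┃              
━━━━━━━━━━━━━━━━━━━━━━━━━━━━━┛              


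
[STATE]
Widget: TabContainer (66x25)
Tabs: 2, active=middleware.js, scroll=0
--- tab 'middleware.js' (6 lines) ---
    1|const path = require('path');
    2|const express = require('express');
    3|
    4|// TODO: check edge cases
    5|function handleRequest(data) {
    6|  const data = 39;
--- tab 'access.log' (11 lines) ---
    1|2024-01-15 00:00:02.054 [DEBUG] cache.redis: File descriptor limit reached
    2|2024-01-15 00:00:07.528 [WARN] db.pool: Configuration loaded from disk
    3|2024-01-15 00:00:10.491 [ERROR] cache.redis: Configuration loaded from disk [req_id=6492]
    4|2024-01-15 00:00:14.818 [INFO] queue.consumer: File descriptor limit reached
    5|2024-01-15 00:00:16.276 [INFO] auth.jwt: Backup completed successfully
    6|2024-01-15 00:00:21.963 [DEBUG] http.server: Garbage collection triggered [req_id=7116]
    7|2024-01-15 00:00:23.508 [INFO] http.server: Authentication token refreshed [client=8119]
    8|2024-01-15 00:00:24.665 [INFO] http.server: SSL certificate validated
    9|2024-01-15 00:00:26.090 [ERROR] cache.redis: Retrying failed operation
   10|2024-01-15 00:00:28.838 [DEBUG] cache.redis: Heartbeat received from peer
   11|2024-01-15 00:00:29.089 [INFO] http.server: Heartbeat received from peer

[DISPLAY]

[middleware.js]│ access.log                                       
──────────────────────────────────────────────────────────────────
const path = require('path');                                     
const express = require('express');                               
                                                                  
// TODO: check edge cases                                         
function handleRequest(data) {                                    
  const data = 39;                                                
                                                                  
                                                                  
                                                                  
                                                                  
                                                                  
                                                                  
                                                                  
                                                                  
                                                                  
                                                                  
                                                                  
                                                                  
                                                                  
                                                                  
                                                                  
                                                                  
                                                                  


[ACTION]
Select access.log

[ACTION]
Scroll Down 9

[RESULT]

 middleware.js │[access.log]                                      
──────────────────────────────────────────────────────────────────
2024-01-15 00:00:28.838 [DEBUG] cache.redis: Heartbeat received fr
2024-01-15 00:00:29.089 [INFO] http.server: Heartbeat received fro
                                                                  
                                                                  
                                                                  
                                                                  
                                                                  
                                                                  
                                                                  
                                                                  
                                                                  
                                                                  
                                                                  
                                                                  
                                                                  
                                                                  
                                                                  
                                                                  
                                                                  
                                                                  
                                                                  
                                                                  
                                                                  


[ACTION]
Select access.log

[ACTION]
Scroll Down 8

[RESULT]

 middleware.js │[access.log]                                      
──────────────────────────────────────────────────────────────────
2024-01-15 00:00:26.090 [ERROR] cache.redis: Retrying failed opera
2024-01-15 00:00:28.838 [DEBUG] cache.redis: Heartbeat received fr
2024-01-15 00:00:29.089 [INFO] http.server: Heartbeat received fro
                                                                  
                                                                  
                                                                  
                                                                  
                                                                  
                                                                  
                                                                  
                                                                  
                                                                  
                                                                  
                                                                  
                                                                  
                                                                  
                                                                  
                                                                  
                                                                  
                                                                  
                                                                  
                                                                  
                                                                  


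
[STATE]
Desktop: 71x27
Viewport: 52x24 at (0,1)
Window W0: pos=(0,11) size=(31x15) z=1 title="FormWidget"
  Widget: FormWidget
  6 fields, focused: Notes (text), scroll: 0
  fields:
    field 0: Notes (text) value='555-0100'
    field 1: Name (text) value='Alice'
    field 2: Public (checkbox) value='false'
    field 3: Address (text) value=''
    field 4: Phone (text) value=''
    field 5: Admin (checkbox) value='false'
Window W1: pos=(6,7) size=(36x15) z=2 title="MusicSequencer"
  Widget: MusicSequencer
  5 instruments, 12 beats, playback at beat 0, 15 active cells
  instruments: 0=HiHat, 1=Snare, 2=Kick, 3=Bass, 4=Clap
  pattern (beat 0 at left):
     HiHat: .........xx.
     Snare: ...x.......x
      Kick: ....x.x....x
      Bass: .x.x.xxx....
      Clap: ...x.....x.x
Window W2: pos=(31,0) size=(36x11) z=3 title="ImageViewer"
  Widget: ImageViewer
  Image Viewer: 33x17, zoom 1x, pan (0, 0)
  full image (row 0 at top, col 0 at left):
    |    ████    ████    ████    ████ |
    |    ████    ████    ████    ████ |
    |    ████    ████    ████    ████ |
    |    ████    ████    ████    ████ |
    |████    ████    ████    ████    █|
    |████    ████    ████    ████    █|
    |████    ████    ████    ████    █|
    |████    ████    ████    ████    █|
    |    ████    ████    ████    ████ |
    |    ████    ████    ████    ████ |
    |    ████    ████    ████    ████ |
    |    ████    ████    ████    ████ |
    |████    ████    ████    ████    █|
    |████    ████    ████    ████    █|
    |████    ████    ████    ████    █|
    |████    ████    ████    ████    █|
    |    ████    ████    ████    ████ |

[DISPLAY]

                               ┃ ImageViewer        
                               ┠────────────────────
                               ┃    ████    ████    
                               ┃    ████    ████    
                               ┃    ████    ████    
                               ┃    ████    ████    
      ┏━━━━━━━━━━━━━━━━━━━━━━━━┃████    ████    ████
      ┃ MusicSequencer         ┃████    ████    ████
      ┠────────────────────────┃████    ████    ████
      ┃      ▼12345678901      ┗━━━━━━━━━━━━━━━━━━━━
┏━━━━━┃ HiHat·········██·                ┃          
┃ Form┃ Snare···█·······█                ┃          
┠─────┃  Kick····█·█····█                ┃          
┃> Not┃  Bass·█·█·███····                ┃          
┃  Nam┃  Clap···█·····█·█                ┃          
┃  Pub┃                                  ┃          
┃  Add┃                                  ┃          
┃  Pho┃                                  ┃          
┃  Adm┃                                  ┃          
┃     ┃                                  ┃          
┃     ┗━━━━━━━━━━━━━━━━━━━━━━━━━━━━━━━━━━┛          
┃                             ┃                     
┃                             ┃                     
┃                             ┃                     


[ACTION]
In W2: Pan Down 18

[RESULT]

                               ┃ ImageViewer        
                               ┠────────────────────
                               ┃                    
                               ┃                    
                               ┃                    
                               ┃                    
      ┏━━━━━━━━━━━━━━━━━━━━━━━━┃                    
      ┃ MusicSequencer         ┃                    
      ┠────────────────────────┃                    
      ┃      ▼12345678901      ┗━━━━━━━━━━━━━━━━━━━━
┏━━━━━┃ HiHat·········██·                ┃          
┃ Form┃ Snare···█·······█                ┃          
┠─────┃  Kick····█·█····█                ┃          
┃> Not┃  Bass·█·█·███····                ┃          
┃  Nam┃  Clap···█·····█·█                ┃          
┃  Pub┃                                  ┃          
┃  Add┃                                  ┃          
┃  Pho┃                                  ┃          
┃  Adm┃                                  ┃          
┃     ┃                                  ┃          
┃     ┗━━━━━━━━━━━━━━━━━━━━━━━━━━━━━━━━━━┛          
┃                             ┃                     
┃                             ┃                     
┃                             ┃                     


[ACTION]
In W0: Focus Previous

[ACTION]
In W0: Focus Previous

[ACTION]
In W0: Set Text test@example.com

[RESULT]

                               ┃ ImageViewer        
                               ┠────────────────────
                               ┃                    
                               ┃                    
                               ┃                    
                               ┃                    
      ┏━━━━━━━━━━━━━━━━━━━━━━━━┃                    
      ┃ MusicSequencer         ┃                    
      ┠────────────────────────┃                    
      ┃      ▼12345678901      ┗━━━━━━━━━━━━━━━━━━━━
┏━━━━━┃ HiHat·········██·                ┃          
┃ Form┃ Snare···█·······█                ┃          
┠─────┃  Kick····█·█····█                ┃          
┃  Not┃  Bass·█·█·███····                ┃          
┃  Nam┃  Clap···█·····█·█                ┃          
┃  Pub┃                                  ┃          
┃  Add┃                                  ┃          
┃> Pho┃                                  ┃          
┃  Adm┃                                  ┃          
┃     ┃                                  ┃          
┃     ┗━━━━━━━━━━━━━━━━━━━━━━━━━━━━━━━━━━┛          
┃                             ┃                     
┃                             ┃                     
┃                             ┃                     


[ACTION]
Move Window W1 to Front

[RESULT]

                               ┃ ImageViewer        
                               ┠────────────────────
                               ┃                    
                               ┃                    
                               ┃                    
                               ┃                    
      ┏━━━━━━━━━━━━━━━━━━━━━━━━━━━━━━━━━━┓          
      ┃ MusicSequencer                   ┃          
      ┠──────────────────────────────────┨          
      ┃      ▼12345678901                ┃━━━━━━━━━━
┏━━━━━┃ HiHat·········██·                ┃          
┃ Form┃ Snare···█·······█                ┃          
┠─────┃  Kick····█·█····█                ┃          
┃  Not┃  Bass·█·█·███····                ┃          
┃  Nam┃  Clap···█·····█·█                ┃          
┃  Pub┃                                  ┃          
┃  Add┃                                  ┃          
┃> Pho┃                                  ┃          
┃  Adm┃                                  ┃          
┃     ┃                                  ┃          
┃     ┗━━━━━━━━━━━━━━━━━━━━━━━━━━━━━━━━━━┛          
┃                             ┃                     
┃                             ┃                     
┃                             ┃                     
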